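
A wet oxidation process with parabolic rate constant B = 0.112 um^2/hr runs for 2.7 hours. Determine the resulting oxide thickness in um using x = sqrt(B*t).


Step 1: Compute B*t = 0.112 * 2.7 = 0.3024
Step 2: x = sqrt(0.3024)
x = 0.55 um


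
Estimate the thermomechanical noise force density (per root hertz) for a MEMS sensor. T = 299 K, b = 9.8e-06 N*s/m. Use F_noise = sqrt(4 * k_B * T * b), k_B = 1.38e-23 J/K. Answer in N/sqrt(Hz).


Step 1: Compute 4 * k_B * T * b
= 4 * 1.38e-23 * 299 * 9.8e-06
= 1.6175e-25 N^2/Hz
Step 2: F_noise = sqrt(1.6175e-25)
F_noise = 4.02e-13 N/sqrt(Hz)


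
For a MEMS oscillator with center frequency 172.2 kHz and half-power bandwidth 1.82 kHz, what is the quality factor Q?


Step 1: Q = f0 / bandwidth
Step 2: Q = 172.2 / 1.82
Q = 94.6


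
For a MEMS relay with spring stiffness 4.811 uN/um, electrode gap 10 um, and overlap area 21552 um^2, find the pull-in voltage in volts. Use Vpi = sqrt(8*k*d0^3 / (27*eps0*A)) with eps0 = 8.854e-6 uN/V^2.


Step 1: Compute numerator: 8 * k * d0^3 = 8 * 4.811 * 10^3 = 38488.0
Step 2: Compute denominator: 27 * eps0 * A = 27 * 8.854e-6 * 21552 = 5.152178
Step 3: Vpi = sqrt(38488.0 / 5.152178)
Vpi = 86.43 V


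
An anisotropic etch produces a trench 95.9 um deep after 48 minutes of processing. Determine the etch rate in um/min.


Step 1: Etch rate = depth / time
Step 2: rate = 95.9 / 48
rate = 1.998 um/min


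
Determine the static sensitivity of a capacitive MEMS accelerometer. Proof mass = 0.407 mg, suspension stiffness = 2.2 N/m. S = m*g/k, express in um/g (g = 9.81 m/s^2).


Step 1: Convert mass: m = 0.407 mg = 4.07e-07 kg
Step 2: S = m * g / k = 4.07e-07 * 9.81 / 2.2
Step 3: S = 1.81e-06 m/g
Step 4: Convert to um/g: S = 1.815 um/g


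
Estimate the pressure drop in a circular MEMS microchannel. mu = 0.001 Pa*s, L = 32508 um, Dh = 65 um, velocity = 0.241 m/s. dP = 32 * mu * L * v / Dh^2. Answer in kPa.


Step 1: Convert to SI: L = 32508e-6 m, Dh = 65e-6 m
Step 2: dP = 32 * 0.001 * 32508e-6 * 0.241 / (65e-6)^2
Step 3: dP = 59337.68 Pa
Step 4: Convert to kPa: dP = 59.34 kPa


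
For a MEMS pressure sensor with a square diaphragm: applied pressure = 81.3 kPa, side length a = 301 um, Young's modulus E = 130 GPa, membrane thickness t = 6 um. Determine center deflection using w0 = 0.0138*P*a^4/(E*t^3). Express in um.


Step 1: Convert pressure to compatible units (E is in GPa, so P in GPa).
P = 81.3 kPa = 81.3e-6 GPa
Step 2: Compute numerator: 0.0138 * P * a^4.
a^4 = 301^4 = 8208541201
numerator = 0.0138 * 81.3e-6 * 8208541201 = 9.2095e+03
Step 3: Compute denominator: E * t^3 = 130 * 6^3 = 28080
Step 4: w0 = numerator / denominator = 9.2095e+03 / 28080 = 0.328 um


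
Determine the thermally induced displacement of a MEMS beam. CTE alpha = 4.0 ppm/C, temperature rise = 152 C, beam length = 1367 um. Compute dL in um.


Step 1: Convert CTE: alpha = 4.0 ppm/C = 4.0e-6 /C
Step 2: dL = 4.0e-6 * 152 * 1367
dL = 0.8311 um


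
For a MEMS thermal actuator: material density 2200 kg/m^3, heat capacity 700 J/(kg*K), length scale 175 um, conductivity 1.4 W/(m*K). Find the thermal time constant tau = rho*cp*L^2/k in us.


Step 1: Convert L to m: L = 175e-6 m
Step 2: L^2 = (175e-6)^2 = 3.0625e-08 m^2
Step 3: tau = 2200 * 700 * 3.0625e-08 / 1.4 = 3.36875e-02 s
Step 4: Convert to microseconds (multiply by 1e6).
tau = 33687.5 us


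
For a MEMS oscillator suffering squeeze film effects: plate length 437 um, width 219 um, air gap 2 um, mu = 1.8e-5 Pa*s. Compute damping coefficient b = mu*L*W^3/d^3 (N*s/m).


Step 1: Convert to SI.
L = 437e-6 m, W = 219e-6 m, d = 2e-6 m
Step 2: W^3 = (219e-6)^3 = 1.05e-11 m^3
Step 3: d^3 = (2e-6)^3 = 8.00e-18 m^3
Step 4: b = 1.8e-5 * 437e-6 * 1.05e-11 / 8.00e-18
b = 1.03e-02 N*s/m


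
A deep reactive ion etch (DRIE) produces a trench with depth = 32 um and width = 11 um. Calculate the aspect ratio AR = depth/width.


Step 1: AR = depth / width
Step 2: AR = 32 / 11
AR = 2.9


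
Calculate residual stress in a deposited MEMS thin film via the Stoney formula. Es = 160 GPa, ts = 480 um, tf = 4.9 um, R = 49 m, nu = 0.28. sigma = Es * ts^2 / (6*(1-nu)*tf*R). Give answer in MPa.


Step 1: Compute numerator: Es * ts^2 = 160 * 480^2 = 36864000 (GPa*um^2)
Step 2: Compute denominator (R in um): 6*(1-nu)*tf*R = 6*0.72*4.9*49e6 = 1037232000.0 (um^2)
Step 3: sigma (GPa) = 36864000 / 1037232000.0 = 3.5541e-02 GPa
Step 4: Convert to MPa (x1000): sigma = 35.5 MPa


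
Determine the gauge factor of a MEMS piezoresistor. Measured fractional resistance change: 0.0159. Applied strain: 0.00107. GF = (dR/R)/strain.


Step 1: Identify values.
dR/R = 0.0159, strain = 0.00107
Step 2: GF = (dR/R) / strain = 0.0159 / 0.00107
GF = 14.9


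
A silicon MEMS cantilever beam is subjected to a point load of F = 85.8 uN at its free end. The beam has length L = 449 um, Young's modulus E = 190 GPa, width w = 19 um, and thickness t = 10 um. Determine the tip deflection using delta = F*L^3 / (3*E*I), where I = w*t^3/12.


Step 1: Calculate the second moment of area.
I = w * t^3 / 12 = 19 * 10^3 / 12 = 1583.3333 um^4
Step 2: Convert E to consistent units (1 GPa = 1000 uN/um^2).
E = 190 GPa = 190000 uN/um^2
Step 3: Calculate tip deflection.
delta = F * L^3 / (3 * E * I)
delta = 85.8 * 449^3 / (3 * 190000 * 1583.3333)
delta = 8.6056 um


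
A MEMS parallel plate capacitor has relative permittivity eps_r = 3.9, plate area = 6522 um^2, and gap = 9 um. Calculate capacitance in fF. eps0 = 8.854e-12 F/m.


Step 1: Convert area to m^2: A = 6522e-12 m^2
Step 2: Convert gap to m: d = 9e-6 m
Step 3: C = eps0 * eps_r * A / d
C = 8.854e-12 * 3.9 * 6522e-12 / 9e-6
Step 4: Convert to fF (multiply by 1e15).
C = 25.02 fF


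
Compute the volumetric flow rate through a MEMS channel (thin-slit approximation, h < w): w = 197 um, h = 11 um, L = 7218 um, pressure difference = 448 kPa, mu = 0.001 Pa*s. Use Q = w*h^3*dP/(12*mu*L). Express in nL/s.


Step 1: Convert all dimensions to SI (meters).
w = 197e-6 m, h = 11e-6 m, L = 7218e-6 m, dP = 448e3 Pa
Step 2: Q = w * h^3 * dP / (12 * mu * L)
Q = 197e-6 * (11e-6)^3 * 448e3 / (12 * 0.001 * 7218e-6) = 1.35620135e-09 m^3/s
Step 3: Convert Q from m^3/s to nL/s (1 m^3 = 1e12 nL, so multiply by 1e12).
Q = 1356.201 nL/s


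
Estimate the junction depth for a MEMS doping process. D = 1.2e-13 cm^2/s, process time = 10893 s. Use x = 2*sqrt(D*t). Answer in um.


Step 1: Compute D*t = 1.2e-13 * 10893 = 1.30716e-09 cm^2
Step 2: sqrt(D*t) = 3.6155e-05 cm
Step 3: x = 2 * 3.6155e-05 cm = 7.231e-05 cm
Step 4: Convert to um (1 cm = 1e4 um): x = 0.723 um


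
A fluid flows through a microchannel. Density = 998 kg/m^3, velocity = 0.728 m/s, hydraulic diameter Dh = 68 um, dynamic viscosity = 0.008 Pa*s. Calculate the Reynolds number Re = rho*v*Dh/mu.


Step 1: Convert Dh to meters: Dh = 68e-6 m
Step 2: Re = rho * v * Dh / mu
Re = 998 * 0.728 * 68e-6 / 0.008
Re = 6.176


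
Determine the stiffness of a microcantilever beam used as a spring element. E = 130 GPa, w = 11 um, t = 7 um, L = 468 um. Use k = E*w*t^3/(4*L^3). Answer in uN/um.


Step 1: Convert E to consistent units (1 GPa = 1000 uN/um^2).
E = 130 GPa = 130000 uN/um^2
Step 2: Compute t^3 = 7^3 = 343
Step 3: Compute L^3 = 468^3 = 102503232
Step 4: k = 130000 * 11 * 343 / (4 * 102503232)
k = 1.1963 uN/um


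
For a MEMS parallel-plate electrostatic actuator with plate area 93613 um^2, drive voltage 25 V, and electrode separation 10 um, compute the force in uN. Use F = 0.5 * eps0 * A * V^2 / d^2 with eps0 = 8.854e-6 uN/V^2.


Step 1: Identify parameters.
eps0 = 8.854e-6 uN/V^2, A = 93613 um^2, V = 25 V, d = 10 um
Step 2: Compute V^2 = 25^2 = 625
Step 3: Compute d^2 = 10^2 = 100
Step 4: F = 0.5 * 8.854e-6 * 93613 * 625 / 100
F = 2.59 uN


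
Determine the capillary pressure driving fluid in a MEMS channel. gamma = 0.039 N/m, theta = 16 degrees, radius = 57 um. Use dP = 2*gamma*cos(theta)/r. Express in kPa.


Step 1: cos(16 deg) = 0.9613
Step 2: Convert r to m: r = 57e-6 m
Step 3: dP = 2 * 0.039 * 0.9613 / 57e-6 = 1315.5 Pa
Step 4: Convert Pa to kPa (divide by 1000).
dP = 1.32 kPa


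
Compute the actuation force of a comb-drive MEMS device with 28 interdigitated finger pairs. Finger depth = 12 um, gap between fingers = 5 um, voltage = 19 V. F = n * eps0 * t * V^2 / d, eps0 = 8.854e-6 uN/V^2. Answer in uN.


Step 1: Parameters: n=28, eps0=8.854e-6 uN/V^2, t=12 um, V=19 V, d=5 um
Step 2: V^2 = 361
Step 3: F = 28 * 8.854e-6 * 12 * 361 / 5
F = 0.215 uN


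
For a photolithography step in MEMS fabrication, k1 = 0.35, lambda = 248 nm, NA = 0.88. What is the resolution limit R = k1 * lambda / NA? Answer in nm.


Step 1: Identify values: k1 = 0.35, lambda = 248 nm, NA = 0.88
Step 2: R = k1 * lambda / NA
R = 0.35 * 248 / 0.88
R = 98.6 nm


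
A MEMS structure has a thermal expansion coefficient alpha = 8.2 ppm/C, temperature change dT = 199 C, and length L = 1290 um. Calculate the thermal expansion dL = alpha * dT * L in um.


Step 1: Convert CTE: alpha = 8.2 ppm/C = 8.2e-6 /C
Step 2: dL = 8.2e-6 * 199 * 1290
dL = 2.105 um


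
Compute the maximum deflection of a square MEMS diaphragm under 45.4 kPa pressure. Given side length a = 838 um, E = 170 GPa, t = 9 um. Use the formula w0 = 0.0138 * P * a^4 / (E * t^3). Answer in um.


Step 1: Convert pressure to compatible units (E is in GPa, so P in GPa).
P = 45.4 kPa = 45.4e-6 GPa
Step 2: Compute numerator: 0.0138 * P * a^4.
a^4 = 838^4 = 493146635536
numerator = 0.0138 * 45.4e-6 * 493146635536 = 3.089662e+05
Step 3: Compute denominator: E * t^3 = 170 * 9^3 = 123930
Step 4: w0 = numerator / denominator = 3.089662e+05 / 123930 = 2.4931 um


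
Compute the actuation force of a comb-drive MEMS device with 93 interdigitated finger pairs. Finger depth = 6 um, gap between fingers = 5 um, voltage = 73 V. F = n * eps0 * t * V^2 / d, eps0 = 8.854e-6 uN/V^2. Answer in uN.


Step 1: Parameters: n=93, eps0=8.854e-6 uN/V^2, t=6 um, V=73 V, d=5 um
Step 2: V^2 = 5329
Step 3: F = 93 * 8.854e-6 * 6 * 5329 / 5
F = 5.266 uN


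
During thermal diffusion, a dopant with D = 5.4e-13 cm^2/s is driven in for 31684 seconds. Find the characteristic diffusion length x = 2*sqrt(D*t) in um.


Step 1: Compute D*t = 5.4e-13 * 31684 = 1.710936e-08 cm^2
Step 2: sqrt(D*t) = 1.30803e-04 cm
Step 3: x = 2 * 1.30803e-04 cm = 2.61606e-04 cm
Step 4: Convert to um (1 cm = 1e4 um): x = 2.616 um


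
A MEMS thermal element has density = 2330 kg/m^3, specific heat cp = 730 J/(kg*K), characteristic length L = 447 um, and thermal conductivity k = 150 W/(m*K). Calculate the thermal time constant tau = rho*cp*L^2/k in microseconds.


Step 1: Convert L to m: L = 447e-6 m
Step 2: L^2 = (447e-6)^2 = 1.99809e-07 m^2
Step 3: tau = 2330 * 730 * 1.99809e-07 / 150 = 2.26570085e-03 s
Step 4: Convert to microseconds (multiply by 1e6).
tau = 2265.701 us


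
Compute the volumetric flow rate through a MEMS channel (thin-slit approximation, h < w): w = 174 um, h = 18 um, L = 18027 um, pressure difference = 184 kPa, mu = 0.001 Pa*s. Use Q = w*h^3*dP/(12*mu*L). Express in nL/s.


Step 1: Convert all dimensions to SI (meters).
w = 174e-6 m, h = 18e-6 m, L = 18027e-6 m, dP = 184e3 Pa
Step 2: Q = w * h^3 * dP / (12 * mu * L)
Q = 174e-6 * (18e-6)^3 * 184e3 / (12 * 0.001 * 18027e-6) = 8.6313729e-10 m^3/s
Step 3: Convert Q from m^3/s to nL/s (1 m^3 = 1e12 nL, so multiply by 1e12).
Q = 863.137 nL/s


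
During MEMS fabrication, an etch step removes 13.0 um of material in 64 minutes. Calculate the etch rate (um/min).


Step 1: Etch rate = depth / time
Step 2: rate = 13.0 / 64
rate = 0.203 um/min


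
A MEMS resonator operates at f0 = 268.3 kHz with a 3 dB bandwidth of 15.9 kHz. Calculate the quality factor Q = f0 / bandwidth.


Step 1: Q = f0 / bandwidth
Step 2: Q = 268.3 / 15.9
Q = 16.9


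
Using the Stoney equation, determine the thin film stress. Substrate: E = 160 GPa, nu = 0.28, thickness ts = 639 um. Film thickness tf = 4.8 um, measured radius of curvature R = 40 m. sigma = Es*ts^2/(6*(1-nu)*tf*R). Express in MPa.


Step 1: Compute numerator: Es * ts^2 = 160 * 639^2 = 65331360 (GPa*um^2)
Step 2: Compute denominator (R in um): 6*(1-nu)*tf*R = 6*0.72*4.8*40e6 = 829440000.0 (um^2)
Step 3: sigma (GPa) = 65331360 / 829440000.0 = 7.8766e-02 GPa
Step 4: Convert to MPa (x1000): sigma = 78.8 MPa


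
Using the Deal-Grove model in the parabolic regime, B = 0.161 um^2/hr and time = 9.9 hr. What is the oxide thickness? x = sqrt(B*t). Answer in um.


Step 1: Compute B*t = 0.161 * 9.9 = 1.5939
Step 2: x = sqrt(1.5939)
x = 1.262 um


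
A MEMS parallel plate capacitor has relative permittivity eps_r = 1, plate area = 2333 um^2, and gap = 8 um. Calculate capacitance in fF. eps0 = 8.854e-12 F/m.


Step 1: Convert area to m^2: A = 2333e-12 m^2
Step 2: Convert gap to m: d = 8e-6 m
Step 3: C = eps0 * eps_r * A / d
C = 8.854e-12 * 1 * 2333e-12 / 8e-6
Step 4: Convert to fF (multiply by 1e15).
C = 2.58 fF


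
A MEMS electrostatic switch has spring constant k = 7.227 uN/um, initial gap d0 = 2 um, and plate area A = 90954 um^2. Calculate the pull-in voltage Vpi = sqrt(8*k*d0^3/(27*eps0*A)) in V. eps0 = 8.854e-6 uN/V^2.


Step 1: Compute numerator: 8 * k * d0^3 = 8 * 7.227 * 2^3 = 462.528
Step 2: Compute denominator: 27 * eps0 * A = 27 * 8.854e-6 * 90954 = 21.743281
Step 3: Vpi = sqrt(462.528 / 21.743281)
Vpi = 4.61 V


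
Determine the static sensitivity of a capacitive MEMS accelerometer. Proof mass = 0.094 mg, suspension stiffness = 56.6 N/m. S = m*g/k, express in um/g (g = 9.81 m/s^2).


Step 1: Convert mass: m = 0.094 mg = 9.40e-08 kg
Step 2: S = m * g / k = 9.40e-08 * 9.81 / 56.6
Step 3: S = 1.63e-08 m/g
Step 4: Convert to um/g: S = 0.016 um/g


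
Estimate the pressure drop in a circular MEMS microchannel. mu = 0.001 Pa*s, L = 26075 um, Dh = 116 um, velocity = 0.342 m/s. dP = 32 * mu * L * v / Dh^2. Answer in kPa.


Step 1: Convert to SI: L = 26075e-6 m, Dh = 116e-6 m
Step 2: dP = 32 * 0.001 * 26075e-6 * 0.342 / (116e-6)^2
Step 3: dP = 21207.25 Pa
Step 4: Convert to kPa: dP = 21.21 kPa


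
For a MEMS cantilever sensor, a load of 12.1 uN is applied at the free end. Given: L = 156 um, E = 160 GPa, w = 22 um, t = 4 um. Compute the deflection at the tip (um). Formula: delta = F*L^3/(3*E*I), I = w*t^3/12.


Step 1: Calculate the second moment of area.
I = w * t^3 / 12 = 22 * 4^3 / 12 = 117.3333 um^4
Step 2: Convert E to consistent units (1 GPa = 1000 uN/um^2).
E = 160 GPa = 160000 uN/um^2
Step 3: Calculate tip deflection.
delta = F * L^3 / (3 * E * I)
delta = 12.1 * 156^3 / (3 * 160000 * 117.3333)
delta = 0.8156 um


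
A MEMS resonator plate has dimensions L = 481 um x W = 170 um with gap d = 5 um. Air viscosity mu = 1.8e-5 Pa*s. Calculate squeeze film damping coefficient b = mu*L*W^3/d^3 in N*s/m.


Step 1: Convert to SI.
L = 481e-6 m, W = 170e-6 m, d = 5e-6 m
Step 2: W^3 = (170e-6)^3 = 4.91e-12 m^3
Step 3: d^3 = (5e-6)^3 = 1.25e-16 m^3
Step 4: b = 1.8e-5 * 481e-6 * 4.91e-12 / 1.25e-16
b = 3.40e-04 N*s/m


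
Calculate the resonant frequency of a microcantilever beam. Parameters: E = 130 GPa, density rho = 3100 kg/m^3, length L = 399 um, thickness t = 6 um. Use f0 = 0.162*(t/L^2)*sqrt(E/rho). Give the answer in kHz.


Step 1: Convert units to SI.
t_SI = 6e-6 m, L_SI = 399e-6 m
Step 2: Calculate sqrt(E/rho).
sqrt(130e9 / 3100) = 6475.76 m/s
Step 3: Compute f0.
f0 = 0.162 * 6e-6 / (399e-6)^2 * 6475.76 = 39537.7 Hz = 39.54 kHz


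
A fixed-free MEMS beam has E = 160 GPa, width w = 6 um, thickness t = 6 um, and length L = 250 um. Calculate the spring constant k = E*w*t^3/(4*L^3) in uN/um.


Step 1: Convert E to consistent units (1 GPa = 1000 uN/um^2).
E = 160 GPa = 160000 uN/um^2
Step 2: Compute t^3 = 6^3 = 216
Step 3: Compute L^3 = 250^3 = 15625000
Step 4: k = 160000 * 6 * 216 / (4 * 15625000)
k = 3.3178 uN/um


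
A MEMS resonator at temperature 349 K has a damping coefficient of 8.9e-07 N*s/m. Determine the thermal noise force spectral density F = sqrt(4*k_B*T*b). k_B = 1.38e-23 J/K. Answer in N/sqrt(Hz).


Step 1: Compute 4 * k_B * T * b
= 4 * 1.38e-23 * 349 * 8.9e-07
= 1.7146e-26 N^2/Hz
Step 2: F_noise = sqrt(1.7146e-26)
F_noise = 1.31e-13 N/sqrt(Hz)


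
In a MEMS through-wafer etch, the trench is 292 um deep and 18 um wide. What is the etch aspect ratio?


Step 1: AR = depth / width
Step 2: AR = 292 / 18
AR = 16.2


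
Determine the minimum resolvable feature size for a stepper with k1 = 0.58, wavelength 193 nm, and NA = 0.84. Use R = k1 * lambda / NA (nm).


Step 1: Identify values: k1 = 0.58, lambda = 193 nm, NA = 0.84
Step 2: R = k1 * lambda / NA
R = 0.58 * 193 / 0.84
R = 133.3 nm


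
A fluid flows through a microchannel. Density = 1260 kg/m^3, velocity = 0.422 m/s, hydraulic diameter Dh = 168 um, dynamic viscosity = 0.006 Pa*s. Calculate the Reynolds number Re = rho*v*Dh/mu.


Step 1: Convert Dh to meters: Dh = 168e-6 m
Step 2: Re = rho * v * Dh / mu
Re = 1260 * 0.422 * 168e-6 / 0.006
Re = 14.888


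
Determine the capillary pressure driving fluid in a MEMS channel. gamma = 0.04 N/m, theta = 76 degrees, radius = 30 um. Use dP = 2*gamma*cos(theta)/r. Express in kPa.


Step 1: cos(76 deg) = 0.2419
Step 2: Convert r to m: r = 30e-6 m
Step 3: dP = 2 * 0.04 * 0.2419 / 30e-6 = 645.1 Pa
Step 4: Convert Pa to kPa (divide by 1000).
dP = 0.65 kPa


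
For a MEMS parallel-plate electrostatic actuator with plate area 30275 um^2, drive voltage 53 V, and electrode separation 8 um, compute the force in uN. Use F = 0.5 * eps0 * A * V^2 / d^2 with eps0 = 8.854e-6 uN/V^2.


Step 1: Identify parameters.
eps0 = 8.854e-6 uN/V^2, A = 30275 um^2, V = 53 V, d = 8 um
Step 2: Compute V^2 = 53^2 = 2809
Step 3: Compute d^2 = 8^2 = 64
Step 4: F = 0.5 * 8.854e-6 * 30275 * 2809 / 64
F = 5.883 uN


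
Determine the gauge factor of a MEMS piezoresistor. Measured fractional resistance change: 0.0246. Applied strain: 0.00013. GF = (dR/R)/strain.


Step 1: Identify values.
dR/R = 0.0246, strain = 0.00013
Step 2: GF = (dR/R) / strain = 0.0246 / 0.00013
GF = 189.2


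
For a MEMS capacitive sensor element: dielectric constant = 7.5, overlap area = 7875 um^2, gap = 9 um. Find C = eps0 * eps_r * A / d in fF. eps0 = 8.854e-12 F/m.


Step 1: Convert area to m^2: A = 7875e-12 m^2
Step 2: Convert gap to m: d = 9e-6 m
Step 3: C = eps0 * eps_r * A / d
C = 8.854e-12 * 7.5 * 7875e-12 / 9e-6
Step 4: Convert to fF (multiply by 1e15).
C = 58.1 fF


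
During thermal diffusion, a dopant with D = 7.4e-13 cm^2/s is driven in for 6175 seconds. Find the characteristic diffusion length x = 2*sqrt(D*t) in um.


Step 1: Compute D*t = 7.4e-13 * 6175 = 4.5695e-09 cm^2
Step 2: sqrt(D*t) = 6.75981e-05 cm
Step 3: x = 2 * 6.75981e-05 cm = 1.351962e-04 cm
Step 4: Convert to um (1 cm = 1e4 um): x = 1.352 um


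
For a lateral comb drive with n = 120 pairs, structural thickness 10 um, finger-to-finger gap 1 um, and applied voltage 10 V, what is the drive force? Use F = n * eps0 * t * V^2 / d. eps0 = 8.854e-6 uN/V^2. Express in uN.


Step 1: Parameters: n=120, eps0=8.854e-6 uN/V^2, t=10 um, V=10 V, d=1 um
Step 2: V^2 = 100
Step 3: F = 120 * 8.854e-6 * 10 * 100 / 1
F = 1.062 uN


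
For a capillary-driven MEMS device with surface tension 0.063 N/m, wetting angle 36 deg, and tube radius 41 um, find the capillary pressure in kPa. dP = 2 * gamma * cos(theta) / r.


Step 1: cos(36 deg) = 0.809
Step 2: Convert r to m: r = 41e-6 m
Step 3: dP = 2 * 0.063 * 0.809 / 41e-6 = 2486.2 Pa
Step 4: Convert Pa to kPa (divide by 1000).
dP = 2.49 kPa


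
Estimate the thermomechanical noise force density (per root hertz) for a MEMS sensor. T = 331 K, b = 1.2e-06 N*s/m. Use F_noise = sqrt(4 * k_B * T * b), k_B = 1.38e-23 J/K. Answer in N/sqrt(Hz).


Step 1: Compute 4 * k_B * T * b
= 4 * 1.38e-23 * 331 * 1.2e-06
= 2.1925e-26 N^2/Hz
Step 2: F_noise = sqrt(2.1925e-26)
F_noise = 1.48e-13 N/sqrt(Hz)


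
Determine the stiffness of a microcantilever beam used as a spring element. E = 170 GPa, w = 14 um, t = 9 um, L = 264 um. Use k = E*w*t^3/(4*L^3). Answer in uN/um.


Step 1: Convert E to consistent units (1 GPa = 1000 uN/um^2).
E = 170 GPa = 170000 uN/um^2
Step 2: Compute t^3 = 9^3 = 729
Step 3: Compute L^3 = 264^3 = 18399744
Step 4: k = 170000 * 14 * 729 / (4 * 18399744)
k = 23.574 uN/um


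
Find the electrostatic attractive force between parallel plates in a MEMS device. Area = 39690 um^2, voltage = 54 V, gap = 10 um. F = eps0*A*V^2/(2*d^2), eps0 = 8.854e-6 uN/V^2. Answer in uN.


Step 1: Identify parameters.
eps0 = 8.854e-6 uN/V^2, A = 39690 um^2, V = 54 V, d = 10 um
Step 2: Compute V^2 = 54^2 = 2916
Step 3: Compute d^2 = 10^2 = 100
Step 4: F = 0.5 * 8.854e-6 * 39690 * 2916 / 100
F = 5.124 uN


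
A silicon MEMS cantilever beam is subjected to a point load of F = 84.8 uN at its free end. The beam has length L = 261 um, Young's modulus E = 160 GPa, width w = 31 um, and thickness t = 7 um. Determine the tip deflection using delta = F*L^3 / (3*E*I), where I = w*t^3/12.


Step 1: Calculate the second moment of area.
I = w * t^3 / 12 = 31 * 7^3 / 12 = 886.0833 um^4
Step 2: Convert E to consistent units (1 GPa = 1000 uN/um^2).
E = 160 GPa = 160000 uN/um^2
Step 3: Calculate tip deflection.
delta = F * L^3 / (3 * E * I)
delta = 84.8 * 261^3 / (3 * 160000 * 886.0833)
delta = 3.5449 um


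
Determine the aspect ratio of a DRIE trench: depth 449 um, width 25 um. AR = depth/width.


Step 1: AR = depth / width
Step 2: AR = 449 / 25
AR = 18.0


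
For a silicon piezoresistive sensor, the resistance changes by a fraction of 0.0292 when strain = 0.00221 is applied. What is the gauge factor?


Step 1: Identify values.
dR/R = 0.0292, strain = 0.00221
Step 2: GF = (dR/R) / strain = 0.0292 / 0.00221
GF = 13.2


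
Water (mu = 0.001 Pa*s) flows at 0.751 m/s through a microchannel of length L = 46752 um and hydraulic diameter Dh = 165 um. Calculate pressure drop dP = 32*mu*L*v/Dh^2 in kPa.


Step 1: Convert to SI: L = 46752e-6 m, Dh = 165e-6 m
Step 2: dP = 32 * 0.001 * 46752e-6 * 0.751 / (165e-6)^2
Step 3: dP = 41268.84 Pa
Step 4: Convert to kPa: dP = 41.27 kPa


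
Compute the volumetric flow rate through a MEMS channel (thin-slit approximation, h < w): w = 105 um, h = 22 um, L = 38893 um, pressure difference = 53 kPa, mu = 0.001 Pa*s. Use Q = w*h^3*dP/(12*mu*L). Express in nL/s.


Step 1: Convert all dimensions to SI (meters).
w = 105e-6 m, h = 22e-6 m, L = 38893e-6 m, dP = 53e3 Pa
Step 2: Q = w * h^3 * dP / (12 * mu * L)
Q = 105e-6 * (22e-6)^3 * 53e3 / (12 * 0.001 * 38893e-6) = 1.2696398e-10 m^3/s
Step 3: Convert Q from m^3/s to nL/s (1 m^3 = 1e12 nL, so multiply by 1e12).
Q = 126.964 nL/s


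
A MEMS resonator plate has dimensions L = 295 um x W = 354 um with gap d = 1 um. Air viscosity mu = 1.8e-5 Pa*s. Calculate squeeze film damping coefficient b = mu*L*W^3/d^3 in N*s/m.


Step 1: Convert to SI.
L = 295e-6 m, W = 354e-6 m, d = 1e-6 m
Step 2: W^3 = (354e-6)^3 = 4.44e-11 m^3
Step 3: d^3 = (1e-6)^3 = 1.00e-18 m^3
Step 4: b = 1.8e-5 * 295e-6 * 4.44e-11 / 1.00e-18
b = 2.36e-01 N*s/m


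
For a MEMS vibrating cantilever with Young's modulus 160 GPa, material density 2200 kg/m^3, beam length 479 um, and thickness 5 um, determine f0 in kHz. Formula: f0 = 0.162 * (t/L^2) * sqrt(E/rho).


Step 1: Convert units to SI.
t_SI = 5e-6 m, L_SI = 479e-6 m
Step 2: Calculate sqrt(E/rho).
sqrt(160e9 / 2200) = 8528.03 m/s
Step 3: Compute f0.
f0 = 0.162 * 5e-6 / (479e-6)^2 * 8528.03 = 30106.7 Hz = 30.11 kHz


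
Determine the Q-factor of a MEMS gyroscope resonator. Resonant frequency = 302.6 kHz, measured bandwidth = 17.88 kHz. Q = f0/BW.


Step 1: Q = f0 / bandwidth
Step 2: Q = 302.6 / 17.88
Q = 16.9


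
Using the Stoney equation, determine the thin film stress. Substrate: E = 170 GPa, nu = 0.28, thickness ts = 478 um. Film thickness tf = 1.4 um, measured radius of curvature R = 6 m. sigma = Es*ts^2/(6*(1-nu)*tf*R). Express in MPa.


Step 1: Compute numerator: Es * ts^2 = 170 * 478^2 = 38842280 (GPa*um^2)
Step 2: Compute denominator (R in um): 6*(1-nu)*tf*R = 6*0.72*1.4*6e6 = 36288000.0 (um^2)
Step 3: sigma (GPa) = 38842280 / 36288000.0 = 1.070389e+00 GPa
Step 4: Convert to MPa (x1000): sigma = 1070.4 MPa


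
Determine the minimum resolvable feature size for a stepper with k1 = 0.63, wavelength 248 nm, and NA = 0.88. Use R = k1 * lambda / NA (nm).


Step 1: Identify values: k1 = 0.63, lambda = 248 nm, NA = 0.88
Step 2: R = k1 * lambda / NA
R = 0.63 * 248 / 0.88
R = 177.5 nm


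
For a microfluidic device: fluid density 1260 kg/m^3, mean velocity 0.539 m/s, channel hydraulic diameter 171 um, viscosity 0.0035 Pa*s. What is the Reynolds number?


Step 1: Convert Dh to meters: Dh = 171e-6 m
Step 2: Re = rho * v * Dh / mu
Re = 1260 * 0.539 * 171e-6 / 0.0035
Re = 33.181


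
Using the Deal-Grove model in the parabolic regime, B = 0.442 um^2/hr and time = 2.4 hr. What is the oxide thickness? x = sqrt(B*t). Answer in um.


Step 1: Compute B*t = 0.442 * 2.4 = 1.0608
Step 2: x = sqrt(1.0608)
x = 1.03 um


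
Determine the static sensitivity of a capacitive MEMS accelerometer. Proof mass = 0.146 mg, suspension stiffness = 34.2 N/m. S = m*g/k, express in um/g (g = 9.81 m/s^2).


Step 1: Convert mass: m = 0.146 mg = 1.46e-07 kg
Step 2: S = m * g / k = 1.46e-07 * 9.81 / 34.2
Step 3: S = 4.19e-08 m/g
Step 4: Convert to um/g: S = 0.042 um/g


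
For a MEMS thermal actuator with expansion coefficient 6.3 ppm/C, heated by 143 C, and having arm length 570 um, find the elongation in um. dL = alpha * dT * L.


Step 1: Convert CTE: alpha = 6.3 ppm/C = 6.3e-6 /C
Step 2: dL = 6.3e-6 * 143 * 570
dL = 0.5135 um


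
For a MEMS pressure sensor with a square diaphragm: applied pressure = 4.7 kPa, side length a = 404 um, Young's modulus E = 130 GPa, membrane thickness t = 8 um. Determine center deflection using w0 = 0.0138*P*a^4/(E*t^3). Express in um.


Step 1: Convert pressure to compatible units (E is in GPa, so P in GPa).
P = 4.7 kPa = 4.7e-6 GPa
Step 2: Compute numerator: 0.0138 * P * a^4.
a^4 = 404^4 = 26639462656
numerator = 0.0138 * 4.7e-6 * 26639462656 = 1.728e+03
Step 3: Compute denominator: E * t^3 = 130 * 8^3 = 66560
Step 4: w0 = numerator / denominator = 1.728e+03 / 66560 = 0.026 um


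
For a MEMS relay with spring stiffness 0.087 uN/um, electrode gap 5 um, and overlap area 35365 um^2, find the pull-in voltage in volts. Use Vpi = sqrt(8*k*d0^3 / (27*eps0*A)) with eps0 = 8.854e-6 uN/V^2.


Step 1: Compute numerator: 8 * k * d0^3 = 8 * 0.087 * 5^3 = 87.0
Step 2: Compute denominator: 27 * eps0 * A = 27 * 8.854e-6 * 35365 = 8.454286
Step 3: Vpi = sqrt(87.0 / 8.454286)
Vpi = 3.21 V


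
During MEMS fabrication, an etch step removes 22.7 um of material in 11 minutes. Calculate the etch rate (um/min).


Step 1: Etch rate = depth / time
Step 2: rate = 22.7 / 11
rate = 2.064 um/min


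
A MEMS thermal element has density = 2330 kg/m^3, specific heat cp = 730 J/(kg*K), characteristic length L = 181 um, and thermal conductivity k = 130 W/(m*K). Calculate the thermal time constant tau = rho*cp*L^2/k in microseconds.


Step 1: Convert L to m: L = 181e-6 m
Step 2: L^2 = (181e-6)^2 = 3.2761e-08 m^2
Step 3: tau = 2330 * 730 * 3.2761e-08 / 130 = 4.286399e-04 s
Step 4: Convert to microseconds (multiply by 1e6).
tau = 428.64 us


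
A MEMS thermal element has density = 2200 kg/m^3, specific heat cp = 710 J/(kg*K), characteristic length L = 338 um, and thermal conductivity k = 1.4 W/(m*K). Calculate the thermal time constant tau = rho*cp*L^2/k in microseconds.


Step 1: Convert L to m: L = 338e-6 m
Step 2: L^2 = (338e-6)^2 = 1.14244e-07 m^2
Step 3: tau = 2200 * 710 * 1.14244e-07 / 1.4 = 1.2746366286e-01 s
Step 4: Convert to microseconds (multiply by 1e6).
tau = 127463.663 us


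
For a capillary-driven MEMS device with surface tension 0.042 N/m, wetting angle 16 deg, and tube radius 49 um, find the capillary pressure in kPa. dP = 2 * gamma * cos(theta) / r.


Step 1: cos(16 deg) = 0.9613
Step 2: Convert r to m: r = 49e-6 m
Step 3: dP = 2 * 0.042 * 0.9613 / 49e-6 = 1647.9 Pa
Step 4: Convert Pa to kPa (divide by 1000).
dP = 1.65 kPa


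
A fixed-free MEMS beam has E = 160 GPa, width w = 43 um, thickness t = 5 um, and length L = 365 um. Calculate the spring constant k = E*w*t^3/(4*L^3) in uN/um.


Step 1: Convert E to consistent units (1 GPa = 1000 uN/um^2).
E = 160 GPa = 160000 uN/um^2
Step 2: Compute t^3 = 5^3 = 125
Step 3: Compute L^3 = 365^3 = 48627125
Step 4: k = 160000 * 43 * 125 / (4 * 48627125)
k = 4.4214 uN/um


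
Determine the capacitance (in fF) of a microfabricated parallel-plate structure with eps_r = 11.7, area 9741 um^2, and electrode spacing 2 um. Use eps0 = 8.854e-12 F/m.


Step 1: Convert area to m^2: A = 9741e-12 m^2
Step 2: Convert gap to m: d = 2e-6 m
Step 3: C = eps0 * eps_r * A / d
C = 8.854e-12 * 11.7 * 9741e-12 / 2e-6
Step 4: Convert to fF (multiply by 1e15).
C = 504.54 fF


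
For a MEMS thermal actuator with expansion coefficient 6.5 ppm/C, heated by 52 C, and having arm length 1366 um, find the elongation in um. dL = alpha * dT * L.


Step 1: Convert CTE: alpha = 6.5 ppm/C = 6.5e-6 /C
Step 2: dL = 6.5e-6 * 52 * 1366
dL = 0.4617 um


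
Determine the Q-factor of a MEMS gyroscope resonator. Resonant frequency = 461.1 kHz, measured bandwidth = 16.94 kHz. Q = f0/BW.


Step 1: Q = f0 / bandwidth
Step 2: Q = 461.1 / 16.94
Q = 27.2


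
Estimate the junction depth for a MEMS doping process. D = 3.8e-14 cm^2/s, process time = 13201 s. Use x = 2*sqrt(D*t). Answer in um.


Step 1: Compute D*t = 3.8e-14 * 13201 = 5.01638e-10 cm^2
Step 2: sqrt(D*t) = 2.2397e-05 cm
Step 3: x = 2 * 2.2397e-05 cm = 4.4794e-05 cm
Step 4: Convert to um (1 cm = 1e4 um): x = 0.448 um


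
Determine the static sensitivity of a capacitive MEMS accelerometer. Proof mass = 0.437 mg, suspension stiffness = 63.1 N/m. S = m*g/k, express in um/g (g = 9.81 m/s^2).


Step 1: Convert mass: m = 0.437 mg = 4.37e-07 kg
Step 2: S = m * g / k = 4.37e-07 * 9.81 / 63.1
Step 3: S = 6.79e-08 m/g
Step 4: Convert to um/g: S = 0.068 um/g


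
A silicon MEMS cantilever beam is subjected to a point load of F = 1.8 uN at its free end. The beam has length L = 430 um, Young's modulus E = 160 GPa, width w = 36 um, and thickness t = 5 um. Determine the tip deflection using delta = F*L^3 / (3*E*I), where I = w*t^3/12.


Step 1: Calculate the second moment of area.
I = w * t^3 / 12 = 36 * 5^3 / 12 = 375.0 um^4
Step 2: Convert E to consistent units (1 GPa = 1000 uN/um^2).
E = 160 GPa = 160000 uN/um^2
Step 3: Calculate tip deflection.
delta = F * L^3 / (3 * E * I)
delta = 1.8 * 430^3 / (3 * 160000 * 375.0)
delta = 0.7951 um


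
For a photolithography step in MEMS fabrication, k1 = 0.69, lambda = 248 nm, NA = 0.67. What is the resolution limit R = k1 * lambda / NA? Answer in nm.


Step 1: Identify values: k1 = 0.69, lambda = 248 nm, NA = 0.67
Step 2: R = k1 * lambda / NA
R = 0.69 * 248 / 0.67
R = 255.4 nm


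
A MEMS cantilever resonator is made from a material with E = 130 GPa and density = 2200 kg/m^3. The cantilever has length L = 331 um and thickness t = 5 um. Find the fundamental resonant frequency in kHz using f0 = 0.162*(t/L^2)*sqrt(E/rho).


Step 1: Convert units to SI.
t_SI = 5e-6 m, L_SI = 331e-6 m
Step 2: Calculate sqrt(E/rho).
sqrt(130e9 / 2200) = 7687.06 m/s
Step 3: Compute f0.
f0 = 0.162 * 5e-6 / (331e-6)^2 * 7687.06 = 56831.5 Hz = 56.83 kHz


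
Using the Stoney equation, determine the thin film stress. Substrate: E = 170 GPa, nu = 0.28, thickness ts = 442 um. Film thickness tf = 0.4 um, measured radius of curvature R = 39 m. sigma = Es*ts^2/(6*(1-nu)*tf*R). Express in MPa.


Step 1: Compute numerator: Es * ts^2 = 170 * 442^2 = 33211880 (GPa*um^2)
Step 2: Compute denominator (R in um): 6*(1-nu)*tf*R = 6*0.72*0.4*39e6 = 67392000.0 (um^2)
Step 3: sigma (GPa) = 33211880 / 67392000.0 = 4.92816e-01 GPa
Step 4: Convert to MPa (x1000): sigma = 492.8 MPa


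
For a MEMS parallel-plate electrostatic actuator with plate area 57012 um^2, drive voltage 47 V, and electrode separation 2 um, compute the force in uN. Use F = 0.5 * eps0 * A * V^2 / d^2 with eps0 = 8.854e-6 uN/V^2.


Step 1: Identify parameters.
eps0 = 8.854e-6 uN/V^2, A = 57012 um^2, V = 47 V, d = 2 um
Step 2: Compute V^2 = 47^2 = 2209
Step 3: Compute d^2 = 2^2 = 4
Step 4: F = 0.5 * 8.854e-6 * 57012 * 2209 / 4
F = 139.384 uN


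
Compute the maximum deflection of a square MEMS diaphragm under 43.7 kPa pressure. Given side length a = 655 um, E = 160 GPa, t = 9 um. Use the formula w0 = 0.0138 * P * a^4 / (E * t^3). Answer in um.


Step 1: Convert pressure to compatible units (E is in GPa, so P in GPa).
P = 43.7 kPa = 43.7e-6 GPa
Step 2: Compute numerator: 0.0138 * P * a^4.
a^4 = 655^4 = 184062450625
numerator = 0.0138 * 43.7e-6 * 184062450625 = 1.11001e+05
Step 3: Compute denominator: E * t^3 = 160 * 9^3 = 116640
Step 4: w0 = numerator / denominator = 1.11001e+05 / 116640 = 0.9517 um


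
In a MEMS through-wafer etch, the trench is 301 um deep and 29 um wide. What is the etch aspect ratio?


Step 1: AR = depth / width
Step 2: AR = 301 / 29
AR = 10.4


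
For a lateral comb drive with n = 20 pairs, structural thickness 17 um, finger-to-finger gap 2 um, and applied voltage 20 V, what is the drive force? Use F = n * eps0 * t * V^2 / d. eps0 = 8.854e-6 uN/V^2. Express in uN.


Step 1: Parameters: n=20, eps0=8.854e-6 uN/V^2, t=17 um, V=20 V, d=2 um
Step 2: V^2 = 400
Step 3: F = 20 * 8.854e-6 * 17 * 400 / 2
F = 0.602 uN


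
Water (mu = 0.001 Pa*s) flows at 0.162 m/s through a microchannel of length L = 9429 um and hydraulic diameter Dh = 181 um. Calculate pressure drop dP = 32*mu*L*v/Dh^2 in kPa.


Step 1: Convert to SI: L = 9429e-6 m, Dh = 181e-6 m
Step 2: dP = 32 * 0.001 * 9429e-6 * 0.162 / (181e-6)^2
Step 3: dP = 1492.02 Pa
Step 4: Convert to kPa: dP = 1.49 kPa


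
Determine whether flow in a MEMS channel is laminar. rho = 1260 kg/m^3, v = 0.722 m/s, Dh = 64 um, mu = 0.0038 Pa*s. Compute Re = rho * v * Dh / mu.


Step 1: Convert Dh to meters: Dh = 64e-6 m
Step 2: Re = rho * v * Dh / mu
Re = 1260 * 0.722 * 64e-6 / 0.0038
Re = 15.322
Since Re = 15.322 is below ~2300, the flow is laminar.


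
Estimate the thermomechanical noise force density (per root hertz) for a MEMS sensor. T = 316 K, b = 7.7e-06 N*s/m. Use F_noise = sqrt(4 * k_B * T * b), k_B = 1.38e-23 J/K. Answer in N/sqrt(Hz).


Step 1: Compute 4 * k_B * T * b
= 4 * 1.38e-23 * 316 * 7.7e-06
= 1.3431e-25 N^2/Hz
Step 2: F_noise = sqrt(1.3431e-25)
F_noise = 3.66e-13 N/sqrt(Hz)


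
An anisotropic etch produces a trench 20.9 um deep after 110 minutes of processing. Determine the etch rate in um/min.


Step 1: Etch rate = depth / time
Step 2: rate = 20.9 / 110
rate = 0.19 um/min


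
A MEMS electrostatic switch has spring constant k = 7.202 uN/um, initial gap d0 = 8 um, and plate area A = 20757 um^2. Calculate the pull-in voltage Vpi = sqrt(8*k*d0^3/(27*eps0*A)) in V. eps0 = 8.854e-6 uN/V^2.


Step 1: Compute numerator: 8 * k * d0^3 = 8 * 7.202 * 8^3 = 29499.392
Step 2: Compute denominator: 27 * eps0 * A = 27 * 8.854e-6 * 20757 = 4.962127
Step 3: Vpi = sqrt(29499.392 / 4.962127)
Vpi = 77.1 V


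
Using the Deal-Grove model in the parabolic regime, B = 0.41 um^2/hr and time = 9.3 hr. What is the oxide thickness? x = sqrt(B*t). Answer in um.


Step 1: Compute B*t = 0.41 * 9.3 = 3.813
Step 2: x = sqrt(3.813)
x = 1.953 um


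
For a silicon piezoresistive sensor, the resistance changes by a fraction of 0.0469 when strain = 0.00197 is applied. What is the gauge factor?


Step 1: Identify values.
dR/R = 0.0469, strain = 0.00197
Step 2: GF = (dR/R) / strain = 0.0469 / 0.00197
GF = 23.8


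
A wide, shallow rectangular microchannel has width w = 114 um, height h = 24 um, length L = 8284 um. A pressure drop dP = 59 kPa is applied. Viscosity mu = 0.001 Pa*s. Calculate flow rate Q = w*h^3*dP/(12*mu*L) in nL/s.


Step 1: Convert all dimensions to SI (meters).
w = 114e-6 m, h = 24e-6 m, L = 8284e-6 m, dP = 59e3 Pa
Step 2: Q = w * h^3 * dP / (12 * mu * L)
Q = 114e-6 * (24e-6)^3 * 59e3 / (12 * 0.001 * 8284e-6) = 9.3533945e-10 m^3/s
Step 3: Convert Q from m^3/s to nL/s (1 m^3 = 1e12 nL, so multiply by 1e12).
Q = 935.339 nL/s


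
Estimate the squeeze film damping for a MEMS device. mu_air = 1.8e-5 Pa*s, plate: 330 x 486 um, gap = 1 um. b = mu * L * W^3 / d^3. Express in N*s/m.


Step 1: Convert to SI.
L = 330e-6 m, W = 486e-6 m, d = 1e-6 m
Step 2: W^3 = (486e-6)^3 = 1.15e-10 m^3
Step 3: d^3 = (1e-6)^3 = 1.00e-18 m^3
Step 4: b = 1.8e-5 * 330e-6 * 1.15e-10 / 1.00e-18
b = 6.82e-01 N*s/m


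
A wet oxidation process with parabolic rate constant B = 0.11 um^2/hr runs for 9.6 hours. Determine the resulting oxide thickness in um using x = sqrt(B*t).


Step 1: Compute B*t = 0.11 * 9.6 = 1.056
Step 2: x = sqrt(1.056)
x = 1.028 um


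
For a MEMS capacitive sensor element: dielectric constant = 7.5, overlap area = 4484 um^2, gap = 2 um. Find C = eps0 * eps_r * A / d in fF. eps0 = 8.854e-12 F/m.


Step 1: Convert area to m^2: A = 4484e-12 m^2
Step 2: Convert gap to m: d = 2e-6 m
Step 3: C = eps0 * eps_r * A / d
C = 8.854e-12 * 7.5 * 4484e-12 / 2e-6
Step 4: Convert to fF (multiply by 1e15).
C = 148.88 fF


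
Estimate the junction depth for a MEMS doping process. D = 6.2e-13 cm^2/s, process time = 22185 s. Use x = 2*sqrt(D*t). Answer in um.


Step 1: Compute D*t = 6.2e-13 * 22185 = 1.37547e-08 cm^2
Step 2: sqrt(D*t) = 1.1728e-04 cm
Step 3: x = 2 * 1.1728e-04 cm = 2.3456e-04 cm
Step 4: Convert to um (1 cm = 1e4 um): x = 2.346 um


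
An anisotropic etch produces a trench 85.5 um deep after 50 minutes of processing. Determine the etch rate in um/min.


Step 1: Etch rate = depth / time
Step 2: rate = 85.5 / 50
rate = 1.71 um/min


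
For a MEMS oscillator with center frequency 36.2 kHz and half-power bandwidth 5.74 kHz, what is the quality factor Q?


Step 1: Q = f0 / bandwidth
Step 2: Q = 36.2 / 5.74
Q = 6.3


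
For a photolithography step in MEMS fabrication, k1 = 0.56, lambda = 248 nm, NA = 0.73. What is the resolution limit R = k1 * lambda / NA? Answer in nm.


Step 1: Identify values: k1 = 0.56, lambda = 248 nm, NA = 0.73
Step 2: R = k1 * lambda / NA
R = 0.56 * 248 / 0.73
R = 190.2 nm


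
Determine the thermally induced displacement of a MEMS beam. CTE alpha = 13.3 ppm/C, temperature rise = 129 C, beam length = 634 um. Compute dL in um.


Step 1: Convert CTE: alpha = 13.3 ppm/C = 13.3e-6 /C
Step 2: dL = 13.3e-6 * 129 * 634
dL = 1.0878 um


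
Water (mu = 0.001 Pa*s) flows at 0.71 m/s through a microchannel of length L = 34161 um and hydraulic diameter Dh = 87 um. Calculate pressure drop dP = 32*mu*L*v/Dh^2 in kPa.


Step 1: Convert to SI: L = 34161e-6 m, Dh = 87e-6 m
Step 2: dP = 32 * 0.001 * 34161e-6 * 0.71 / (87e-6)^2
Step 3: dP = 102541.67 Pa
Step 4: Convert to kPa: dP = 102.54 kPa


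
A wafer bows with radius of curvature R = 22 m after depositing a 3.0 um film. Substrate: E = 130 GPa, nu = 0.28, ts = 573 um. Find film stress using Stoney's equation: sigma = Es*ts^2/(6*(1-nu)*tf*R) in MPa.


Step 1: Compute numerator: Es * ts^2 = 130 * 573^2 = 42682770 (GPa*um^2)
Step 2: Compute denominator (R in um): 6*(1-nu)*tf*R = 6*0.72*3.0*22e6 = 285120000.0 (um^2)
Step 3: sigma (GPa) = 42682770 / 285120000.0 = 1.49701e-01 GPa
Step 4: Convert to MPa (x1000): sigma = 149.7 MPa


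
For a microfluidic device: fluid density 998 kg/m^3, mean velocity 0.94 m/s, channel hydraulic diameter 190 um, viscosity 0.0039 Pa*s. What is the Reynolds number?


Step 1: Convert Dh to meters: Dh = 190e-6 m
Step 2: Re = rho * v * Dh / mu
Re = 998 * 0.94 * 190e-6 / 0.0039
Re = 45.703


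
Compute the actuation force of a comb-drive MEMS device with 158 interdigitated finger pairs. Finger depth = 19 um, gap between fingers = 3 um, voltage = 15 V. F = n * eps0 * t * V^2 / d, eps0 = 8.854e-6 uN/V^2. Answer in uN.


Step 1: Parameters: n=158, eps0=8.854e-6 uN/V^2, t=19 um, V=15 V, d=3 um
Step 2: V^2 = 225
Step 3: F = 158 * 8.854e-6 * 19 * 225 / 3
F = 1.993 uN
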